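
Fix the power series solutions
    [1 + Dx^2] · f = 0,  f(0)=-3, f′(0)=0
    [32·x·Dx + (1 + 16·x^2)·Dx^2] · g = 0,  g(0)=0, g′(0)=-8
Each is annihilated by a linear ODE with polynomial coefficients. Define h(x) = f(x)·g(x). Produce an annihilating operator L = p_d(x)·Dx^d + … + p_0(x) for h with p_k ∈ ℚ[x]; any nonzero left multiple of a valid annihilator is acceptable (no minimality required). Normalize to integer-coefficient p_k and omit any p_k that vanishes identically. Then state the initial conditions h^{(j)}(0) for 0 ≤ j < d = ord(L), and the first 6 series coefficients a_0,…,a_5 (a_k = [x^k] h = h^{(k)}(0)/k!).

L = (1105 + 51776·x^2 + 22016·x^4 + 16384·x^6 + 65536·x^8) + (2112·x + 35840·x^3 + 49152·x^5 + 262144·x^7)·Dx + (1122 + 52352·x^2 + 27648·x^4 + 32768·x^6 + 131072·x^8)·Dx^2 + (2112·x + 35840·x^3 + 49152·x^5 + 262144·x^7)·Dx^3 + (17 + 576·x^2 + 5632·x^4 + 16384·x^6 + 65536·x^8)·Dx^4  (order 4).
h: a_k = 0, 24, 0, -140, 0, 6469/5, …
ICs: h(0) = 0, h′(0) = 24, h′′(0) = 0, h′′′(0) = -840.

f: a_k = -3, 0, 3/2, 0, -1/8, 0, …
g: a_k = 0, -8, 0, 128/3, 0, -2048/5, …
f·g: L₀ = L_f ⊗_s L_g, ord ≤ 2·2.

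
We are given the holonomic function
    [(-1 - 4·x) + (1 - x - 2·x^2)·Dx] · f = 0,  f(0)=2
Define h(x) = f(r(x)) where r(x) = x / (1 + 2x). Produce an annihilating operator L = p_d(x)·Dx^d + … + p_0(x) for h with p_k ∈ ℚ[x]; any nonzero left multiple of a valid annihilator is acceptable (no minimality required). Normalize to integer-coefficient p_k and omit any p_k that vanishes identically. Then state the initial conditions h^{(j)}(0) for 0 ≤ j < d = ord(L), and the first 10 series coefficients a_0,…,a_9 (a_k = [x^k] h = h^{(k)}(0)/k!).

L = (-1 - 6·x) + (1 + 5·x + 6·x^2)·Dx  (order 1).
h: a_k = 2, 2, 2, -6, 18, -54, 162, -486, 1458, -4374, …
ICs: h(0) = 2.

f: a_k = 2, 2, 6, 10, 22, 42, 86, 170, 342, 682, …
h₀=f(r): pull back L_f along r ⇒ L₀.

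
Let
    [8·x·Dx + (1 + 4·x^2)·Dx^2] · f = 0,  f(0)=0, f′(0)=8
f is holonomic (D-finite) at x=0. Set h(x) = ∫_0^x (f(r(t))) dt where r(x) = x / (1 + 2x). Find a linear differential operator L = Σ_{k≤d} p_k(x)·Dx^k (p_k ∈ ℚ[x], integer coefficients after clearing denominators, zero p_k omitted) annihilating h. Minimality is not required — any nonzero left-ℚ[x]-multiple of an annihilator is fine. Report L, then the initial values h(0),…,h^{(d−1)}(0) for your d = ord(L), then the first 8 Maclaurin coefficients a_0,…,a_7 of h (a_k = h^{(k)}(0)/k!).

f: a_k = 0, 8, 0, -32/3, 0, 128/5, 0, -512/7, …
f∘r: x↦r, Dx↦Dx/r' in L_f ⇒ L₀.
h=∫h₀ ⇒ L = L₀·Dx.
L = (4 + 16·x)·Dx^2 + (1 + 4·x + 8·x^2)·Dx^3  (order 3).
h: a_k = 0, 0, 4, -16/3, 16/3, 0, -256/15, 1024/21, …
ICs: h(0) = 0, h′(0) = 0, h′′(0) = 8.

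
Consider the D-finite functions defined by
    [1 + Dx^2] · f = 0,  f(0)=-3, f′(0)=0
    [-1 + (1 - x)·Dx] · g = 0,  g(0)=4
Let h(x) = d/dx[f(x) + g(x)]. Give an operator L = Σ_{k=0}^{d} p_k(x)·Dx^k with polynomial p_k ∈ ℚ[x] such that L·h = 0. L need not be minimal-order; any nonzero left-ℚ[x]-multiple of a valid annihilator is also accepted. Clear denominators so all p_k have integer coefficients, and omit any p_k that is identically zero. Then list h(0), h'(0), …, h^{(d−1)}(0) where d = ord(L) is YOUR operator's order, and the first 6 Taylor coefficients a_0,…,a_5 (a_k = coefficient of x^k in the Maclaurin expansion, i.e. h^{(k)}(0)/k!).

L = (26 - 4·x + 2·x^2) + (-7 + 9·x - 3·x^2 + x^3)·Dx + (26 - 4·x + 2·x^2)·Dx^2 + (-7 + 9·x - 3·x^2 + x^3)·Dx^3  (order 3).
h: a_k = 4, 11, 12, 31/2, 20, 961/40, …
ICs: h(0) = 4, h′(0) = 11, h′′(0) = 24.

f: a_k = -3, 0, 3/2, 0, -1/8, 0, …
g: a_k = 4, 4, 4, 4, 4, 4, …
f+g: L₀ = lclm(L_f,L_g), ord ≤ 2+1.
Derive L from L₀ (diff closure).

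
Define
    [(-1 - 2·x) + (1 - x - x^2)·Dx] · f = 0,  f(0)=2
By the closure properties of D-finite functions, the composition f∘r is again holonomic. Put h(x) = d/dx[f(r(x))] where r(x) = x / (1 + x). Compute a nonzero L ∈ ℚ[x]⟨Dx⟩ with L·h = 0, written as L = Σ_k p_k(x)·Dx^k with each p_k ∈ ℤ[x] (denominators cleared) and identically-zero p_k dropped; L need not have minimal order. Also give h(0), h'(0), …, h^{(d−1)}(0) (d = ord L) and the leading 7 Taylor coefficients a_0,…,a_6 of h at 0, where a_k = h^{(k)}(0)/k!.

f: a_k = 2, 2, 4, 6, 10, 16, 26, …
L₀ from L_f via x↦r, Dx↦r'^{-1}Dx.
h=h₀': d/dx-closure on L₀ ⇒ L.
L = (2 + 6·x + 12·x^2 + 6·x^3) + (-1 - 5·x - 6·x^2 + x^3 + 3·x^4)·Dx  (order 1).
h: a_k = 2, 4, 0, 8, -10, 24, -42, …
ICs: h(0) = 2.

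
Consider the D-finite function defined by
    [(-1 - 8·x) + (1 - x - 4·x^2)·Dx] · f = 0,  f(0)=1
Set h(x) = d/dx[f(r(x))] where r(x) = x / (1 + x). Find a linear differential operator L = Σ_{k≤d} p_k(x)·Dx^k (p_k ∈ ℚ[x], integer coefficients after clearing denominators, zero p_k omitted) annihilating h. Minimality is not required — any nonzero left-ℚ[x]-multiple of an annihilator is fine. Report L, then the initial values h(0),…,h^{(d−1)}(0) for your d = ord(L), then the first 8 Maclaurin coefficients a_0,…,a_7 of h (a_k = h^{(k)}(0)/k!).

L = (8 + 24·x + 120·x^2 + 72·x^3) + (-1 - 11·x - 15·x^2 + 31·x^3 + 36·x^4)·Dx  (order 1).
h: a_k = 1, 8, 0, 64, -80, 480, -1008, 3712, …
ICs: h(0) = 1.

f: a_k = 1, 1, 5, 9, 29, 65, 181, 441, …
Change of var in L_f (x↦r) gives L₀.
h=h₀': d/dx-closure on L₀ ⇒ L.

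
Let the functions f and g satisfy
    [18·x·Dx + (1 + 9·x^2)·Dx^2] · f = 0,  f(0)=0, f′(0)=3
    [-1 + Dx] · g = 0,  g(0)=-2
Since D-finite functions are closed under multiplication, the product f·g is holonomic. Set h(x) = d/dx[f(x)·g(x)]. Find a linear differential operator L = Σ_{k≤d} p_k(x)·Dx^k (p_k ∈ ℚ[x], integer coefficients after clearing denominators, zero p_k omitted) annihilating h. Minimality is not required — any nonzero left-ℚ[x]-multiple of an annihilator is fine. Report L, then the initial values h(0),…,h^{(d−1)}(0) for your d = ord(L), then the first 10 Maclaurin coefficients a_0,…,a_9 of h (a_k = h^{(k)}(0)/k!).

L = (-17 - 36·x + 504·x^2 - 324·x^3 + 81·x^4) + (16 + 54·x - 522·x^2 + 486·x^3 - 162·x^4)·Dx + (1 - 18·x + 18·x^2 - 162·x^3 + 81·x^4)·Dx^2  (order 2).
h: a_k = -6, -12, 45, 68, -1769/4, -1131/2, 484679/120, 511397/105, -81962427/2240, -184492667/4320, …
ICs: h(0) = -6, h′(0) = -12.

f: a_k = 0, 3, 0, -9, 0, 243/5, 0, -2187/7, 0, 2187, …
g: a_k = -2, -2, -1, -1/3, -1/12, -1/60, -1/360, -1/2520, -1/20160, -1/181440, …
f·g: L₀ = L_f ⊗_s L_g, ord ≤ 2·1.
h=h₀': d/dx-closure on L₀ ⇒ L.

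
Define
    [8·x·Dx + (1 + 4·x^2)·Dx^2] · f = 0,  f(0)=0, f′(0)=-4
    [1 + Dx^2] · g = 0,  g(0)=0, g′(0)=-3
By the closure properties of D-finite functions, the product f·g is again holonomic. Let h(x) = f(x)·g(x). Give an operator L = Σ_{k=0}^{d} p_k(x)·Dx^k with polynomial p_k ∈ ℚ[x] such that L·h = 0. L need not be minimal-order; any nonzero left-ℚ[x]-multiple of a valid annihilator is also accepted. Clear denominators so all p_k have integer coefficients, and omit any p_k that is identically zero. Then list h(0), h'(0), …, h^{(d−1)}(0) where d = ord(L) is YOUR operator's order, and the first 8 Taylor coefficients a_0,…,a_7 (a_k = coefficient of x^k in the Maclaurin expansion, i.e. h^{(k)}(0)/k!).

f: a_k = 0, -4, 0, 16/3, 0, -64/5, 0, 256/7, …
g: a_k = 0, -3, 0, 1/2, 0, -1/40, 0, 1/1680, …
L₀ := L_f ⊗_s L_g (sym. prod.), ord ≤ 4.
L = (85 + 944·x^2 + 416·x^4 + 256·x^6 + 256·x^8) + (144·x + 704·x^3 + 768·x^5 + 1024·x^7)·Dx + (90 + 992·x^2 + 576·x^4 + 512·x^6 + 512·x^8)·Dx^2 + (144·x + 704·x^3 + 768·x^5 + 1024·x^7)·Dx^3 + (5 + 48·x^2 + 160·x^4 + 256·x^6 + 256·x^8)·Dx^4  (order 4).
h: a_k = 0, 0, 12, 0, -18, 0, 247/6, 0, …
ICs: h(0) = 0, h′(0) = 0, h′′(0) = 24, h′′′(0) = 0.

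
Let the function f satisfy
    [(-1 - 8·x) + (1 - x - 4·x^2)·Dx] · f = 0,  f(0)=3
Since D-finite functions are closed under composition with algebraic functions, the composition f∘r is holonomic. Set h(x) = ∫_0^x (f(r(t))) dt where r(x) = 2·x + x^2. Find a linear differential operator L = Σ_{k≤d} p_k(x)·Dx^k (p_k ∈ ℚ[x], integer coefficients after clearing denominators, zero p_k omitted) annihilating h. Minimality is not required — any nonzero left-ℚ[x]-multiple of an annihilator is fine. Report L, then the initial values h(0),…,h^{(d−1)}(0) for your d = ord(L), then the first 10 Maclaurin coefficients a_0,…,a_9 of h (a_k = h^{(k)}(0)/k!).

L = (2 + 34·x + 48·x^2 + 16·x^3)·Dx + (-1 + 2·x + 17·x^2 + 16·x^3 + 4·x^4)·Dx^2  (order 2).
h: a_k = 0, 3, 3, 21, 69, 1731/5, 1531, 52467/7, 36237, 541877/3, …
ICs: h(0) = 0, h′(0) = 3.

f: a_k = 3, 3, 15, 27, 87, 195, 543, 1323, 3495, 8787, …
L₀ from L_f via x↦r, Dx↦r'^{-1}Dx.
Integrate: L := L₀·Dx.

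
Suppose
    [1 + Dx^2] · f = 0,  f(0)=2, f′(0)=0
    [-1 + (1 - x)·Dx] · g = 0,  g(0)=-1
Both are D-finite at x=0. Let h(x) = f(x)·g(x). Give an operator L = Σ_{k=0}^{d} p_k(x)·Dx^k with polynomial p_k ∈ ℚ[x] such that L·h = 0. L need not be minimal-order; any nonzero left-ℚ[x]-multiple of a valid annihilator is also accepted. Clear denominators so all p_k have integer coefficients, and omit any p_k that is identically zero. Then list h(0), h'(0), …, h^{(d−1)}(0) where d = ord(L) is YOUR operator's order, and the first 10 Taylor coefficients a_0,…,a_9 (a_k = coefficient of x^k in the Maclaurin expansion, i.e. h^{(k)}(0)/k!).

f: a_k = 2, 0, -1, 0, 1/12, 0, -1/360, 0, 1/20160, 0, …
g: a_k = -1, -1, -1, -1, -1, -1, -1, -1, -1, -1, …
L₀ := L_f ⊗_s L_g (sym. prod.), ord ≤ 2.
L = (-1 + x) + 2·Dx + (-1 + x)·Dx^2  (order 2).
h: a_k = -2, -2, -1, -1, -13/12, -13/12, -389/360, -389/360, -4357/4032, -4357/4032, …
ICs: h(0) = -2, h′(0) = -2.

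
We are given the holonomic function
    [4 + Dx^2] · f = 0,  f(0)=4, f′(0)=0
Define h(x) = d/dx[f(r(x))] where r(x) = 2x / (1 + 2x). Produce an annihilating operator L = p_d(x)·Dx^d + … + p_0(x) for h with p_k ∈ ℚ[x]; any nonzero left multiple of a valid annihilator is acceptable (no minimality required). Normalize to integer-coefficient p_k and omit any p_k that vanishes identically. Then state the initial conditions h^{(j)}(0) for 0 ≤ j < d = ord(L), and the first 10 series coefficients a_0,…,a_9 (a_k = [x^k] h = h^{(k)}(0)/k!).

L = (40 + 96·x + 96·x^2) + (12 + 72·x + 144·x^2 + 96·x^3)·Dx + (1 + 8·x + 24·x^2 + 32·x^3 + 16·x^4)·Dx^2  (order 2).
h: a_k = 0, -64, 384, -4096/3, 10240/3, -78848/15, -14336/5, 19283968/315, -10584064/35, 3138568192/2835, …
ICs: h(0) = 0, h′(0) = -64.

f: a_k = 4, 0, -8, 0, 8/3, 0, -16/45, 0, 8/315, 0, …
Change of var in L_f (x↦r) gives L₀.
h=h₀': d/dx-closure on L₀ ⇒ L.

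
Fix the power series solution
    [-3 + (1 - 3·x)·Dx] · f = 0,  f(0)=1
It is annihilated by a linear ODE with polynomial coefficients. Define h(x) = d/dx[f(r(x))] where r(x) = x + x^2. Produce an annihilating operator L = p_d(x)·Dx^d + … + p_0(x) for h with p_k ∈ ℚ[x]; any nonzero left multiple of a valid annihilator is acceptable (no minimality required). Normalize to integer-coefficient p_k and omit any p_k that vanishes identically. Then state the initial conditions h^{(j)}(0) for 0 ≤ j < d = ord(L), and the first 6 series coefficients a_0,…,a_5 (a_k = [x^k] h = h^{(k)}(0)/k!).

L = (8 + 18·x + 18·x^2) + (-1 + x + 9·x^2 + 6·x^3)·Dx  (order 1).
h: a_k = 3, 24, 135, 684, 3240, 14742, …
ICs: h(0) = 3.

f: a_k = 1, 3, 9, 27, 81, 243, …
L₀ from L_f via x↦r, Dx↦r'^{-1}Dx.
h=h₀': d/dx-closure on L₀ ⇒ L.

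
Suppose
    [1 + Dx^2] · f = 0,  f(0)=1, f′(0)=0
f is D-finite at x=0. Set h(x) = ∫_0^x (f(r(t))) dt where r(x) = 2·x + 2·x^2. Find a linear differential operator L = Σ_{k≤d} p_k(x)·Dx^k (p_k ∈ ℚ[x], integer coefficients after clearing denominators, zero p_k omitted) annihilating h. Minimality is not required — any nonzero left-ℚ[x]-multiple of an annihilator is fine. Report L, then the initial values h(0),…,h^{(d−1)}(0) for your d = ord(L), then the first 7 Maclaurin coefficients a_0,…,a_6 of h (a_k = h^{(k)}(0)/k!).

f: a_k = 1, 0, -1/2, 0, 1/24, 0, -1/720, …
L₀ from L_f via x↦r, Dx↦r'^{-1}Dx.
∫: right-multiply L₀ by Dx.
L = (4 + 24·x + 48·x^2 + 32·x^3)·Dx - 2·Dx^2 + (1 + 2·x)·Dx^3  (order 3).
h: a_k = 0, 1, 0, -2/3, -1, -4/15, 4/9, …
ICs: h(0) = 0, h′(0) = 1, h′′(0) = 0.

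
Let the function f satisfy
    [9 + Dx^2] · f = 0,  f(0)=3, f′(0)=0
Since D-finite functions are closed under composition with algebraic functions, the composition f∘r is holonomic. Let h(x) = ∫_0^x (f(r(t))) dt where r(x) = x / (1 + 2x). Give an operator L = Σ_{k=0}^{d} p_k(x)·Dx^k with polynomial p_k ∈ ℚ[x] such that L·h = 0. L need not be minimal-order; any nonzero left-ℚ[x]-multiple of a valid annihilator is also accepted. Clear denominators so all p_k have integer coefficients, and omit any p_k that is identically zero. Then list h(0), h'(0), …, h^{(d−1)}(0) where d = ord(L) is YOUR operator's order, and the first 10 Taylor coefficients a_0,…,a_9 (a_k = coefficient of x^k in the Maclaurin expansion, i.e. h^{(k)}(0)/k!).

L = 9·Dx + (4 + 24·x + 48·x^2 + 32·x^3)·Dx^2 + (1 + 8·x + 24·x^2 + 32·x^3 + 16·x^4)·Dx^3  (order 3).
h: a_k = 0, 3, 0, -9/2, 27/2, -243/8, 117/2, -7749/80, 20169/160, -62985/896, …
ICs: h(0) = 0, h′(0) = 3, h′′(0) = 0.

f: a_k = 3, 0, -27/2, 0, 81/8, 0, -243/80, 0, 2187/4480, 0, …
h₀=f(r): pull back L_f along r ⇒ L₀.
h=∫h₀ ⇒ L = L₀·Dx.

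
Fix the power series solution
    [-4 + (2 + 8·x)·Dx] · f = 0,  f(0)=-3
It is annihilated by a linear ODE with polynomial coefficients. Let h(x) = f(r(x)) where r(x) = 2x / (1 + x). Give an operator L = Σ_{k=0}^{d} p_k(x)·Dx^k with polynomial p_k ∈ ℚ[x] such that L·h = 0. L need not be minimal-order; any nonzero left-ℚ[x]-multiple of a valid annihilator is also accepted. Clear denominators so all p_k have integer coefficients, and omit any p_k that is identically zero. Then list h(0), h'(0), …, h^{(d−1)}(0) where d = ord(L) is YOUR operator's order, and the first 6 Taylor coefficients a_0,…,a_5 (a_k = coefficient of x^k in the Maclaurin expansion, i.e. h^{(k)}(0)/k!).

f: a_k = -3, -6, 6, -12, 30, -84, …
L₀ from L_f via x↦r, Dx↦r'^{-1}Dx.
L = -4 + (1 + 10·x + 9·x^2)·Dx  (order 1).
h: a_k = -3, -12, 36, -156, 852, -5292, …
ICs: h(0) = -3.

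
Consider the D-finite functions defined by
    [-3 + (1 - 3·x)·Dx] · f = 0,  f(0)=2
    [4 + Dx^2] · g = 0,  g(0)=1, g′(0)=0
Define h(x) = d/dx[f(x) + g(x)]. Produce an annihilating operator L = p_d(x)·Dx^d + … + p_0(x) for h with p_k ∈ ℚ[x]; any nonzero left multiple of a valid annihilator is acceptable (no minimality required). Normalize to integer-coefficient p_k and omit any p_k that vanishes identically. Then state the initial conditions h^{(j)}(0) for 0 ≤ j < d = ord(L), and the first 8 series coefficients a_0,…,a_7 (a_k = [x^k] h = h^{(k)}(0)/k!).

f: a_k = 2, 6, 18, 54, 162, 486, 1458, 4374, …
g: a_k = 1, 0, -2, 0, 2/3, 0, -4/45, 0, …
Weyl lclm of L_f,L_g ⇒ L₀ (ord ≤ 3).
h=h₀': d/dx-closure on L₀ ⇒ L.
L = (1344 - 288·x + 432·x^2) + (-116 + 396·x - 216·x^2 + 216·x^3)·Dx + (336 - 72·x + 108·x^2)·Dx^2 + (-29 + 99·x - 54·x^2 + 54·x^3)·Dx^3  (order 3).
h: a_k = 6, 32, 162, 1952/3, 2430, 131212/15, 30618, 33067456/315, …
ICs: h(0) = 6, h′(0) = 32, h′′(0) = 324.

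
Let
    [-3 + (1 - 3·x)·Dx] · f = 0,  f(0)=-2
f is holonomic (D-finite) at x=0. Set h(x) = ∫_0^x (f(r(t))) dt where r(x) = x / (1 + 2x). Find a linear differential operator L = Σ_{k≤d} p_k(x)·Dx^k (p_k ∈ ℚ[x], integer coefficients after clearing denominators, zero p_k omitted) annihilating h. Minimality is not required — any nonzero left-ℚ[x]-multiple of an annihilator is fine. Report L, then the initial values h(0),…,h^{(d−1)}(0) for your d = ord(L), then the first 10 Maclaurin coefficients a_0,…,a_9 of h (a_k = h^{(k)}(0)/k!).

f: a_k = -2, -6, -18, -54, -162, -486, -1458, -4374, -13122, -39366, …
Change of var in L_f (x↦r) gives L₀.
∫: right-multiply L₀ by Dx.
L = 3·Dx + (-1 - x + 2·x^2)·Dx^2  (order 2).
h: a_k = 0, -2, -3, -2, -3/2, -6/5, -1, -6/7, -3/4, -2/3, …
ICs: h(0) = 0, h′(0) = -2.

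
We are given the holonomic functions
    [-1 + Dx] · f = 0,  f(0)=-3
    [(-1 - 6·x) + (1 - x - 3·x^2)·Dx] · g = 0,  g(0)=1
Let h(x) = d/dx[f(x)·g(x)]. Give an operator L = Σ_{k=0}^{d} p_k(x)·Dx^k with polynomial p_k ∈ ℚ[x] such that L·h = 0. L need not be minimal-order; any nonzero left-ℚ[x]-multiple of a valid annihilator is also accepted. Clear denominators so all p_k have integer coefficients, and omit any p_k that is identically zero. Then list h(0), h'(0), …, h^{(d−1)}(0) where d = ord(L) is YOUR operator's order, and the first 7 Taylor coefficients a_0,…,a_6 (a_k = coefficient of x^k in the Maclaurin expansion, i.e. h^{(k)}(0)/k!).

L = (11 + 26·x + 31·x^2 - 30·x^3 + 9·x^4) + (-2 - 3·x + 14·x^2 + 12·x^3 - 9·x^4)·Dx  (order 1).
h: a_k = -6, -33, -105, -677/2, -3793/4, -106447/40, -850483/120, …
ICs: h(0) = -6.

f: a_k = -3, -3, -3/2, -1/2, -1/8, -1/40, -1/240, …
g: a_k = 1, 1, 4, 7, 19, 40, 97, …
Product ⇒ symmetric product L₀, ord ≤ 1.
h=h₀': d/dx-closure on L₀ ⇒ L.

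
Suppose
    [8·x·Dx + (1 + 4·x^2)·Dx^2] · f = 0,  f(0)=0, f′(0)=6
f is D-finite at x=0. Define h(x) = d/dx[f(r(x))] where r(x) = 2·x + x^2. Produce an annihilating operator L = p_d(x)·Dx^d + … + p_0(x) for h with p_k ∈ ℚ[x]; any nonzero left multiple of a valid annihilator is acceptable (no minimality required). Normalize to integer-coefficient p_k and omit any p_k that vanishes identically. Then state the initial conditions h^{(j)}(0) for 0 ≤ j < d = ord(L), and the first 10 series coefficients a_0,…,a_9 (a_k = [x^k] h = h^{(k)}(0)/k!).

L = (-1 + 32·x + 64·x^2 + 48·x^3 + 12·x^4) + (1 + x + 16·x^2 + 32·x^3 + 20·x^4 + 4·x^5)·Dx  (order 1).
h: a_k = 12, 12, -192, -384, 2832, 9168, -38400, -190464, 456384, 3625152, …
ICs: h(0) = 12.

f: a_k = 0, 6, 0, -8, 0, 96/5, 0, -384/7, 0, 512/3, …
Change of var in L_f (x↦r) gives L₀.
h=h₀': d/dx-closure on L₀ ⇒ L.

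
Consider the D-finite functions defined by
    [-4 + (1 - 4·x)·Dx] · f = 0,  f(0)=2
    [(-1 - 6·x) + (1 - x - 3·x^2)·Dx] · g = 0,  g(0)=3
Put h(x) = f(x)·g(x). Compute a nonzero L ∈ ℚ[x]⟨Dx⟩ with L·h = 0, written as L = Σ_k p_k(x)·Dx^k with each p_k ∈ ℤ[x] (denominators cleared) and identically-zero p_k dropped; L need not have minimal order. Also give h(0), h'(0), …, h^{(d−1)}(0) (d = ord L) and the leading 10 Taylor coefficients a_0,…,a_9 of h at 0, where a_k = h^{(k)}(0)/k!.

f: a_k = 2, 8, 32, 128, 512, 2048, 8192, 32768, 131072, 524288, …
g: a_k = 3, 3, 12, 21, 57, 120, 291, 651, 1524, 3477, …
h₀=f·g: eliminate ⇒ L₀, order ≤ 1·1.
L = (-5 + 2·x + 36·x^2) + (1 - 5·x + x^2 + 12·x^3)·Dx  (order 1).
h: a_k = 6, 30, 144, 618, 2586, 10584, 42918, 172974, 694944, 2786730, …
ICs: h(0) = 6.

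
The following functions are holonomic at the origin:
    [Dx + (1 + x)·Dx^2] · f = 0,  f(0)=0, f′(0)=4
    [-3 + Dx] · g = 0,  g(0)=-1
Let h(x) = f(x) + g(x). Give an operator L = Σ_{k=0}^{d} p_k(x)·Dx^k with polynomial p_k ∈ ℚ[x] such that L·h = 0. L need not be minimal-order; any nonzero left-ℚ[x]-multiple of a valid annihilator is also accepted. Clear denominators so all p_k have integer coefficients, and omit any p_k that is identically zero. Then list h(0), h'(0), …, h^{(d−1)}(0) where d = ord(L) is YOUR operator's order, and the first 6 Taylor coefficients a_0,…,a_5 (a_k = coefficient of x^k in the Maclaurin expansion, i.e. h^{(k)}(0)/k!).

L = (-15 - 9·x)·Dx + (-7 - 18·x - 9·x^2)·Dx^2 + (4 + 7·x + 3·x^2)·Dx^3  (order 3).
h: a_k = -1, 1, -13/2, -19/6, -35/8, -49/40, …
ICs: h(0) = -1, h′(0) = 1, h′′(0) = -13.

f: a_k = 0, 4, -2, 4/3, -1, 4/5, …
g: a_k = -1, -3, -9/2, -9/2, -27/8, -81/40, …
h₀=f+g: left-lcm gives L₀, ord ≤ 3.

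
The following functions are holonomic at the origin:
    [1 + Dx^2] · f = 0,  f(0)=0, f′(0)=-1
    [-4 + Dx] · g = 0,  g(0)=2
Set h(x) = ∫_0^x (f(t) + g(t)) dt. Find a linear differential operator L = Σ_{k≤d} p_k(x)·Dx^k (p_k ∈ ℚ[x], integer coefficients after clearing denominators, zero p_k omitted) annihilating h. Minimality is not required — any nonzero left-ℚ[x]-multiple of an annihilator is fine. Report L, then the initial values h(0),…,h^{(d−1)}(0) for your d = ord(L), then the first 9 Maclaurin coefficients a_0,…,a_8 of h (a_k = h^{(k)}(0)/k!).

L = -4·Dx + Dx^2 - 4·Dx^3 + Dx^4  (order 4).
h: a_k = 0, 2, 7/2, 16/3, 43/8, 64/15, 2047/720, 512/315, 3641/4480, …
ICs: h(0) = 0, h′(0) = 2, h′′(0) = 7, h′′′(0) = 32.

f: a_k = 0, -1, 0, 1/6, 0, -1/120, 0, 1/5040, 0, …
g: a_k = 2, 8, 16, 64/3, 64/3, 256/15, 512/45, 2048/315, 1024/315, …
Weyl lclm of L_f,L_g ⇒ L₀ (ord ≤ 3).
Integrate: L := L₀·Dx.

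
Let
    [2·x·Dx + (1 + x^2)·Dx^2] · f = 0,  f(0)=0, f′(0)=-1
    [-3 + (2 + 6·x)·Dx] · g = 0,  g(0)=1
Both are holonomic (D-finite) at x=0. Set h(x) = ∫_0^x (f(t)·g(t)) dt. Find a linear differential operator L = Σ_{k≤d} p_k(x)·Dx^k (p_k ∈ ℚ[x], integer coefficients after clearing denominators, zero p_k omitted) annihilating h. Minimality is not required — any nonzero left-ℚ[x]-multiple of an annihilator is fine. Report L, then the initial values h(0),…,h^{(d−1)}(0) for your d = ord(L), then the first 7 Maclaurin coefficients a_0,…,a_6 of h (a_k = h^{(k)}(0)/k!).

f: a_k = 0, -1, 0, 1/3, 0, -1/5, 0, …
g: a_k = 1, 3/2, -9/8, 27/16, -405/128, 1701/256, -15309/1024, …
Sym-product of L_f,L_g gives L₀ (≤ ord 2).
Integrate: L := L₀·Dx.
L = (27 - 12·x - 9·x^2)·Dx + (-12 - 28·x + 36·x^2 + 36·x^3)·Dx^2 + (4 + 24·x + 40·x^2 + 24·x^3 + 36·x^4)·Dx^3  (order 3).
h: a_k = 0, 0, -1/2, -1/2, 35/96, -19/80, 1657/3840, …
ICs: h(0) = 0, h′(0) = 0, h′′(0) = -1.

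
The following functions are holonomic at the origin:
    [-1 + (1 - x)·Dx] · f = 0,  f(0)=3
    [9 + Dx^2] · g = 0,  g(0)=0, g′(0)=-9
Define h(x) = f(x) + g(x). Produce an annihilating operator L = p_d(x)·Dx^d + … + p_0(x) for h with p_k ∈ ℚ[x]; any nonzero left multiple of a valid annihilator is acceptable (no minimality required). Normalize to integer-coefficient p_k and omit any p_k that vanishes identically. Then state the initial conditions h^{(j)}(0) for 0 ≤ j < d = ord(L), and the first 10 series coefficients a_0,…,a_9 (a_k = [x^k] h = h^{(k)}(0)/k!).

f: a_k = 3, 3, 3, 3, 3, 3, 3, 3, 3, 3, …
g: a_k = 0, -9, 0, 27/2, 0, -243/40, 0, 729/560, 0, -729/4480, …
Sum ⇒ L₀ = lclm(L_f,L_g) in ℚ(x)⟨Dx⟩.
L = (135 - 162·x + 81·x^2) + (-99 + 261·x - 243·x^2 + 81·x^3)·Dx + (15 - 18·x + 9·x^2)·Dx^2 + (-11 + 29·x - 27·x^2 + 9·x^3)·Dx^3  (order 3).
h: a_k = 3, -6, 3, 33/2, 3, -123/40, 3, 2409/560, 3, 12711/4480, …
ICs: h(0) = 3, h′(0) = -6, h′′(0) = 6.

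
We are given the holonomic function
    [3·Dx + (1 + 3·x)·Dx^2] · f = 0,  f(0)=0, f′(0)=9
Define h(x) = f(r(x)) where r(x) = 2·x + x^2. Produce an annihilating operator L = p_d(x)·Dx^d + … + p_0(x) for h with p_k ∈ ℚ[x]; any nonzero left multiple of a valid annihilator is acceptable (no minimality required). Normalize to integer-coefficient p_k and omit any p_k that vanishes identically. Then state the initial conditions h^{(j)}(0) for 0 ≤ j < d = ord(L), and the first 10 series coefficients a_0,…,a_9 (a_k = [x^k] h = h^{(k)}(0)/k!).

L = (5 + 6·x + 3·x^2)·Dx + (1 + 7·x + 9·x^2 + 3·x^3)·Dx^2  (order 2).
h: a_k = 0, 18, -45, 162, -1323/2, 14418/5, -13095, 428166/7, -1166643/4, 1412802, …
ICs: h(0) = 0, h′(0) = 18.

f: a_k = 0, 9, -27/2, 27, -243/4, 729/5, -729/2, 6561/7, -19683/8, 6561, …
f∘r: x↦r, Dx↦Dx/r' in L_f ⇒ L₀.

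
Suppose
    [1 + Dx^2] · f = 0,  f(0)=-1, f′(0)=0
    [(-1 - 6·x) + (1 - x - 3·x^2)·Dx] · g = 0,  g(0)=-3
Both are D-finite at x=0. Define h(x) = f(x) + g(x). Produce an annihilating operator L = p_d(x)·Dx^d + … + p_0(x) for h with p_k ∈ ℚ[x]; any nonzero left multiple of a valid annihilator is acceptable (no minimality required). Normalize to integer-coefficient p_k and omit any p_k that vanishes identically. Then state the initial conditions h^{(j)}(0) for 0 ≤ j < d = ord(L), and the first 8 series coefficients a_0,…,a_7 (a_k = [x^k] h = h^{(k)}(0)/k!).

f: a_k = -1, 0, 1/2, 0, -1/24, 0, 1/720, 0, …
g: a_k = -3, -3, -12, -21, -57, -120, -291, -651, …
f+g: L₀ = lclm(L_f,L_g), ord ≤ 2+1.
L = (-43 - 292·x - 307·x^2 - 624·x^3 - 45·x^4 - 54·x^5) + (9 + 7·x + 6·x^2 - 91·x^3 - 144·x^4 - 27·x^5 - 27·x^6)·Dx + (-43 - 292·x - 307·x^2 - 624·x^3 - 45·x^4 - 54·x^5)·Dx^2 + (9 + 7·x + 6·x^2 - 91·x^3 - 144·x^4 - 27·x^5 - 27·x^6)·Dx^3  (order 3).
h: a_k = -4, -3, -23/2, -21, -1369/24, -120, -209519/720, -651, …
ICs: h(0) = -4, h′(0) = -3, h′′(0) = -23.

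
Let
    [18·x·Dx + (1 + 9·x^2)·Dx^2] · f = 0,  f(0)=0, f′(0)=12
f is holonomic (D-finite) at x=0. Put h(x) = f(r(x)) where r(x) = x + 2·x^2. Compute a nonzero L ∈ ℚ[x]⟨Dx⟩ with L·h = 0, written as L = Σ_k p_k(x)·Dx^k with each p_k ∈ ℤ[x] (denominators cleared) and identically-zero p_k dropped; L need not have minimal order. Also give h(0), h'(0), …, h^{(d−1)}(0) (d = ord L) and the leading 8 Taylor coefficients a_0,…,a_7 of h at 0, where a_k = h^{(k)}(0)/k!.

L = (-4 + 18·x + 144·x^2 + 432·x^3 + 432·x^4)·Dx + (1 + 4·x + 9·x^2 + 72·x^3 + 180·x^4 + 144·x^5)·Dx^2  (order 2).
h: a_k = 0, 12, 24, -36, -216, -1188/5, 1656, 45684/7, …
ICs: h(0) = 0, h′(0) = 12.

f: a_k = 0, 12, 0, -36, 0, 972/5, 0, -8748/7, …
Substitute x→r, Dx→(1/r')Dx; clear ⇒ L₀.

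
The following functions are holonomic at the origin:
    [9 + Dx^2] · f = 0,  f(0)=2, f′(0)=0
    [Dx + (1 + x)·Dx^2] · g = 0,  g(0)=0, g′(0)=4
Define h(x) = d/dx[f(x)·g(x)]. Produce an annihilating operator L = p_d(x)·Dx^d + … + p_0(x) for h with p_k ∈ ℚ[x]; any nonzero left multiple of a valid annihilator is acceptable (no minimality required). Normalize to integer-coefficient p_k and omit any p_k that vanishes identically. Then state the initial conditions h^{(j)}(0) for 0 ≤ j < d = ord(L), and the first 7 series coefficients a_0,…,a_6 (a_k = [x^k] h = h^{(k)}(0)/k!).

f: a_k = 2, 0, -9, 0, 27/4, 0, -81/40, …
g: a_k = 0, 4, -2, 4/3, -1, 4/5, -2/3, …
f·g: L₀ = L_f ⊗_s L_g, ord ≤ 2·2.
Differentiate: ansatz ord ≤ ord L₀ ⇒ L.
L = (13743 + 107892·x + 319302·x^2 + 475308·x^3 + 381267·x^4 + 157464·x^5 + 26244·x^6) + (4104 + 24192·x + 53460·x^2 + 56700·x^3 + 29160·x^4 + 5832·x^5)·Dx + (4020 + 27828·x + 76770·x^2 + 109512·x^3 + 85698·x^4 + 34992·x^5 + 5832·x^6)·Dx^2 + (456 + 2688·x + 5940·x^2 + 6300·x^3 + 3240·x^4 + 648·x^5)·Dx^3 + (277 + 1760·x + 4588·x^2 + 6300·x^3 + 4815·x^4 + 1944·x^5 + 324·x^6)·Dx^4  (order 4).
h: a_k = 8, -8, -100, 64, 83, -35, -361/10, …
ICs: h(0) = 8, h′(0) = -8, h′′(0) = -200, h′′′(0) = 384.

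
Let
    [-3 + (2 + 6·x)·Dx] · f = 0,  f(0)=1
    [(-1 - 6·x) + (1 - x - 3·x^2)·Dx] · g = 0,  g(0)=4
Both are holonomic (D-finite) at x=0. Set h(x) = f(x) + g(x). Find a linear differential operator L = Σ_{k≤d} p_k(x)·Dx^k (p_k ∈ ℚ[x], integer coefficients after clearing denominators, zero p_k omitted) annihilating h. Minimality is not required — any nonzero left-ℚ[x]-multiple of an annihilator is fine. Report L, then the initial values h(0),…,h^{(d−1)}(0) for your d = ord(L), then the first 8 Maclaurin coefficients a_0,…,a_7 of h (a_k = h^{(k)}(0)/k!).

f: a_k = 1, 3/2, -9/8, 27/16, -405/128, 1701/256, -15309/1024, 72171/2048, …
g: a_k = 4, 4, 16, 28, 76, 160, 388, 868, …
h₀=f+g: left-lcm gives L₀, ord ≤ 2.
L = (57 + 297·x + 567·x^2 + 810·x^3) + (-41 - 246·x - 891·x^2 - 1998·x^3 - 2025·x^4)·Dx + (-2 + 38·x + 186·x^2 - 54·x^3 - 918·x^4 - 810·x^5)·Dx^2  (order 2).
h: a_k = 5, 11/2, 119/8, 475/16, 9323/128, 42661/256, 382003/1024, 1849835/2048, …
ICs: h(0) = 5, h′(0) = 11/2.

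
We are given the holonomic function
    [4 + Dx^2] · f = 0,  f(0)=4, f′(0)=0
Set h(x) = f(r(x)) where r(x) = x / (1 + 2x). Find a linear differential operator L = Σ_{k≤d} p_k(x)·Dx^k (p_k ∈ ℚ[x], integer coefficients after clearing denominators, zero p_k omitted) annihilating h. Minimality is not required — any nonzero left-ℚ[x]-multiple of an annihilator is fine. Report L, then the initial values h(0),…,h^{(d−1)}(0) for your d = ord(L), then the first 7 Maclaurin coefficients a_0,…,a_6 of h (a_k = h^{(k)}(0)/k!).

f: a_k = 4, 0, -8, 0, 8/3, 0, -16/45, …
L₀ from L_f via x↦r, Dx↦r'^{-1}Dx.
L = 4 + (4 + 24·x + 48·x^2 + 32·x^3)·Dx + (1 + 8·x + 24·x^2 + 32·x^3 + 16·x^4)·Dx^2  (order 2).
h: a_k = 4, 0, -8, 32, -280/3, 704/3, -24016/45, …
ICs: h(0) = 4, h′(0) = 0.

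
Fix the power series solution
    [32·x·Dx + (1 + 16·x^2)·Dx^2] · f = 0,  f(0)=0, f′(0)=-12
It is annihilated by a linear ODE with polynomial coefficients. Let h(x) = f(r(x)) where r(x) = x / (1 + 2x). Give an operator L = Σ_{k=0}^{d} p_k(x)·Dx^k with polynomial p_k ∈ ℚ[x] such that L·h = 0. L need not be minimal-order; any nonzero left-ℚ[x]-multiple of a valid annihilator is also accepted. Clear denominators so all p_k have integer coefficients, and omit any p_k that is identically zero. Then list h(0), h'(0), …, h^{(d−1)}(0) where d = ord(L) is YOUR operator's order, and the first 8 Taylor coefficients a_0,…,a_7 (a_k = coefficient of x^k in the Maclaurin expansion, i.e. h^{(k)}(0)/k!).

L = (4 + 40·x)·Dx + (1 + 4·x + 20·x^2)·Dx^2  (order 2).
h: a_k = 0, -12, 24, 16, -288, 3648/5, 1408, -106752/7, …
ICs: h(0) = 0, h′(0) = -12.

f: a_k = 0, -12, 0, 64, 0, -3072/5, 0, 49152/7, …
f∘r: x↦r, Dx↦Dx/r' in L_f ⇒ L₀.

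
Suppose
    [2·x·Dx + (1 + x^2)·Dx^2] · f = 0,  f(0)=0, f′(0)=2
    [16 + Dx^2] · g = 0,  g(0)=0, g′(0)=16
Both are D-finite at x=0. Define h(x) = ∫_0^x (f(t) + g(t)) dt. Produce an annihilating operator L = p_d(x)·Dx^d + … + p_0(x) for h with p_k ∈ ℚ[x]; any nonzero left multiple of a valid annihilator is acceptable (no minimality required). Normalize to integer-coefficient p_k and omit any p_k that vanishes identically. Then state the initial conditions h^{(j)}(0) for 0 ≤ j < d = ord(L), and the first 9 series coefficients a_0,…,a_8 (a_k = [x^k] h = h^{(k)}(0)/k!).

f: a_k = 0, 2, 0, -2/3, 0, 2/5, 0, -2/7, 0, …
g: a_k = 0, 16, 0, -128/3, 0, 512/15, 0, -4096/315, 0, …
Weyl lclm of L_f,L_g ⇒ L₀ (ord ≤ 4).
h=∫₀ˣh₀: take L = L₀·Dx.
L = (64·x + 704·x^3 + 256·x^5)·Dx^2 + (112 + 416·x^2 + 432·x^4 + 128·x^6)·Dx^3 + (4·x + 44·x^3 + 16·x^5)·Dx^4 + (7 + 26·x^2 + 27·x^4 + 8·x^6)·Dx^5  (order 5).
h: a_k = 0, 0, 9, 0, -65/6, 0, 259/45, 0, -299/180, …
ICs: h(0) = 0, h′(0) = 0, h′′(0) = 18, h′′′(0) = 0, h′′′′(0) = -260.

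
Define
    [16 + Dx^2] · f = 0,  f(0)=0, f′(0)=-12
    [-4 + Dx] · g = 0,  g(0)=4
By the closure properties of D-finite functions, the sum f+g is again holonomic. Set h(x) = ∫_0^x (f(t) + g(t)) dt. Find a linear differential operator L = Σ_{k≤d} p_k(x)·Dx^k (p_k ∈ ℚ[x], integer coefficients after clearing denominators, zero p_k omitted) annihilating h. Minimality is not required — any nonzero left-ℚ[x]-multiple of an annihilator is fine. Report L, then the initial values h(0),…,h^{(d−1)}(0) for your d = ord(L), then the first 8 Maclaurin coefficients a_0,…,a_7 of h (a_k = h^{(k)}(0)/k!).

f: a_k = 0, -12, 0, 32, 0, -128/5, 0, 1024/105, …
g: a_k = 4, 16, 32, 128/3, 128/3, 512/15, 1024/45, 4096/315, …
f+g: L₀ = lclm(L_f,L_g), ord ≤ 2+1.
h=∫₀ˣh₀: take L = L₀·Dx.
L = -64·Dx + 16·Dx^2 - 4·Dx^3 + Dx^4  (order 4).
h: a_k = 0, 4, 2, 32/3, 56/3, 128/15, 64/45, 1024/315, …
ICs: h(0) = 0, h′(0) = 4, h′′(0) = 4, h′′′(0) = 64.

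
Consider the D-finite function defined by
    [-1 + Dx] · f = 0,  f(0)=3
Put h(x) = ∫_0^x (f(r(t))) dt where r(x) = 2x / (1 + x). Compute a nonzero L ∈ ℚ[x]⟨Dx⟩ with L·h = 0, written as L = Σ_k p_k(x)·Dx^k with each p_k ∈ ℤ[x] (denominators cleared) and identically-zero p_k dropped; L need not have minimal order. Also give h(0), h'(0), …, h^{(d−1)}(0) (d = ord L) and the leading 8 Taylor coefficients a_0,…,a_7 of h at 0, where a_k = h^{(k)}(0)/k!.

f: a_k = 3, 3, 3/2, 1/2, 1/8, 1/40, 1/240, 1/1680, …
Substitute x→r, Dx→(1/r')Dx; clear ⇒ L₀.
Integrate: L := L₀·Dx.
L = -2·Dx + (1 + 2·x + x^2)·Dx^2  (order 2).
h: a_k = 0, 3, 3, 0, -1/2, 2/5, -1/5, 4/105, …
ICs: h(0) = 0, h′(0) = 3.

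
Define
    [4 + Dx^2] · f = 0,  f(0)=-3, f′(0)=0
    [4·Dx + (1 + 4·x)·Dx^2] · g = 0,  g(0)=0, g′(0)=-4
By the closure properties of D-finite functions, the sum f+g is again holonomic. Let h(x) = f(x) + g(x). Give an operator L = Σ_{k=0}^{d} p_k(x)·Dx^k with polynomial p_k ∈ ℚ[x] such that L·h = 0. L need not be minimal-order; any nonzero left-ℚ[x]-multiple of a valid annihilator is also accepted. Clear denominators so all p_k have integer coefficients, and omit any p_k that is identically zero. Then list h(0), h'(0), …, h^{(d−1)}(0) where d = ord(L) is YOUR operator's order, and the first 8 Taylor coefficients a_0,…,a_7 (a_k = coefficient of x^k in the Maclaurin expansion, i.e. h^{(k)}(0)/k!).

L = (400 + 128·x + 256·x^2)·Dx + (36 + 176·x + 192·x^2 + 256·x^3)·Dx^2 + (100 + 32·x + 64·x^2)·Dx^3 + (9 + 44·x + 48·x^2 + 64·x^3)·Dx^4  (order 4).
h: a_k = -3, -4, 14, -64/3, 62, -1024/5, 10244/15, -16384/7, …
ICs: h(0) = -3, h′(0) = -4, h′′(0) = 28, h′′′(0) = -128.

f: a_k = -3, 0, 6, 0, -2, 0, 4/15, 0, …
g: a_k = 0, -4, 8, -64/3, 64, -1024/5, 2048/3, -16384/7, …
h₀=f+g: left-lcm gives L₀, ord ≤ 4.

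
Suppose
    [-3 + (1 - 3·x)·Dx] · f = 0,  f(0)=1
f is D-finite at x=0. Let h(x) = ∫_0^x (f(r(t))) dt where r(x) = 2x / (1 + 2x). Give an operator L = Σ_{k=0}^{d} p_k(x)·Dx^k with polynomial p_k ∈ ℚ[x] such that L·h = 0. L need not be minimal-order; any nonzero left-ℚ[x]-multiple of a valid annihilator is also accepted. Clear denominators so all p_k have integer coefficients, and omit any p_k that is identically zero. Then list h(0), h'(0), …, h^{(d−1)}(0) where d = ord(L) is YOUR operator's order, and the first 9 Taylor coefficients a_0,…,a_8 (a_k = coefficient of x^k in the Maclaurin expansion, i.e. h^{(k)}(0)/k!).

L = 6·Dx + (-1 + 2·x + 8·x^2)·Dx^2  (order 2).
h: a_k = 0, 1, 3, 8, 24, 384/5, 256, 6144/7, 3072, …
ICs: h(0) = 0, h′(0) = 1.

f: a_k = 1, 3, 9, 27, 81, 243, 729, 2187, 6561, …
Change of var in L_f (x↦r) gives L₀.
Integrate: L := L₀·Dx.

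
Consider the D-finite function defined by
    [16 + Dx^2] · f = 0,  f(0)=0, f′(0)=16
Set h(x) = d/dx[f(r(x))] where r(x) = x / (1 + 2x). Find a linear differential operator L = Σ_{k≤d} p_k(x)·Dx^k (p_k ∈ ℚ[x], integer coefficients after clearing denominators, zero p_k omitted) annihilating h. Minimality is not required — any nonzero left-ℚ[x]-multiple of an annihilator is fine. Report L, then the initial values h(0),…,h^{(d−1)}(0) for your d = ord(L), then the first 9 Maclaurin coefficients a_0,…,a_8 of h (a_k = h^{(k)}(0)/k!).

f: a_k = 0, 16, 0, -128/3, 0, 512/15, 0, -4096/315, 0, …
f∘r: x↦r, Dx↦Dx/r' in L_f ⇒ L₀.
Derive L from L₀ (diff closure).
L = (40 + 96·x + 96·x^2) + (12 + 72·x + 144·x^2 + 96·x^3)·Dx + (1 + 8·x + 24·x^2 + 32·x^3 + 16·x^4)·Dx^2  (order 2).
h: a_k = 16, -64, 64, 512, -11008/3, 15360, -2262016/45, 6209536/45, -100888576/315, …
ICs: h(0) = 16, h′(0) = -64.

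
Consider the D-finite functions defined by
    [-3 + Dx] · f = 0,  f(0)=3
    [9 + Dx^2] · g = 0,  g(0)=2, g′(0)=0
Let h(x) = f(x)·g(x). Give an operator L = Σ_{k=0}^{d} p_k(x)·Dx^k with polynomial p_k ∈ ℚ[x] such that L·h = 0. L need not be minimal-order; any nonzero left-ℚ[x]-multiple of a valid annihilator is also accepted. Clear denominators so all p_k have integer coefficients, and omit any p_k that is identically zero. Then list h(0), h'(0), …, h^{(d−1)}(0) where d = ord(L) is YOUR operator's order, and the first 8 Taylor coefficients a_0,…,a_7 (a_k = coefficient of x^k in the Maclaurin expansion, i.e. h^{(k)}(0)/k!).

f: a_k = 3, 9, 27/2, 27/2, 81/8, 243/40, 243/80, 729/560, …
g: a_k = 2, 0, -9, 0, 27/4, 0, -81/40, 0, …
L₀ := L_f ⊗_s L_g (sym. prod.), ord ≤ 2.
L = 18 - 6·Dx + Dx^2  (order 2).
h: a_k = 6, 18, 0, -54, -81, -243/5, 0, 729/35, …
ICs: h(0) = 6, h′(0) = 18.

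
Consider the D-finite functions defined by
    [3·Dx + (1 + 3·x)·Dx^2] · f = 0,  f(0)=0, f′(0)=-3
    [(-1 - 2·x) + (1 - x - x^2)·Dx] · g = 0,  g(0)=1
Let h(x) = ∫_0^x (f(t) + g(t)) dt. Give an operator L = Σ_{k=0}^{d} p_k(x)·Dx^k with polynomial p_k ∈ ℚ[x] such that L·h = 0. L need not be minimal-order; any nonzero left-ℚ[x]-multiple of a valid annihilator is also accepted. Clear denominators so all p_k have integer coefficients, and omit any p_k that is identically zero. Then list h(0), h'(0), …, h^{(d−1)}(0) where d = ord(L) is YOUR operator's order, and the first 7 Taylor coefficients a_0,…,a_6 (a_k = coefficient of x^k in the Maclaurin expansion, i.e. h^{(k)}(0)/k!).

L = (-126 - 342·x - 468·x^2 - 180·x^3 - 108·x^4)·Dx^2 + (-156·x - 576·x^2 - 672·x^3 - 378·x^4 - 180·x^5)·Dx^3 + (7 + 35·x + 29·x^2 - 63·x^3 - 99·x^4 - 93·x^5 - 36·x^6)·Dx^4  (order 4).
h: a_k = 0, 1, -1, 13/6, -3/2, 101/20, -203/30, …
ICs: h(0) = 0, h′(0) = 1, h′′(0) = -2, h′′′(0) = 13.

f: a_k = 0, -3, 9/2, -9, 81/4, -243/5, 243/2, …
g: a_k = 1, 1, 2, 3, 5, 8, 13, …
Sum ⇒ L₀ = lclm(L_f,L_g) in ℚ(x)⟨Dx⟩.
h=∫h₀ ⇒ L = L₀·Dx.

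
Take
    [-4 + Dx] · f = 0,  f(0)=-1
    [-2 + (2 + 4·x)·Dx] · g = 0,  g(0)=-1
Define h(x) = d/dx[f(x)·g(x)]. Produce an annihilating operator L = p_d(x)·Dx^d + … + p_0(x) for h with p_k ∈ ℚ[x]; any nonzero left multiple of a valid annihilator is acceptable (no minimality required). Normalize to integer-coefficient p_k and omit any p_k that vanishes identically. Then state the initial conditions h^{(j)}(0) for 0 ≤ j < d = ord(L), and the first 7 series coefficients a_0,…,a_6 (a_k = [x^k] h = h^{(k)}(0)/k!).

L = (23 + 80·x + 64·x^2) + (-5 - 18·x - 16·x^2)·Dx  (order 1).
h: a_k = 5, 23, 103/2, 449/6, 1949/24, 1643/24, 36047/720, …
ICs: h(0) = 5.

f: a_k = -1, -4, -8, -32/3, -32/3, -128/15, -256/45, …
g: a_k = -1, -1, 1/2, -1/2, 5/8, -7/8, 21/16, …
h₀=f·g: eliminate ⇒ L₀, order ≤ 1·1.
h₀' ⇒ L via d/dx closure of L₀.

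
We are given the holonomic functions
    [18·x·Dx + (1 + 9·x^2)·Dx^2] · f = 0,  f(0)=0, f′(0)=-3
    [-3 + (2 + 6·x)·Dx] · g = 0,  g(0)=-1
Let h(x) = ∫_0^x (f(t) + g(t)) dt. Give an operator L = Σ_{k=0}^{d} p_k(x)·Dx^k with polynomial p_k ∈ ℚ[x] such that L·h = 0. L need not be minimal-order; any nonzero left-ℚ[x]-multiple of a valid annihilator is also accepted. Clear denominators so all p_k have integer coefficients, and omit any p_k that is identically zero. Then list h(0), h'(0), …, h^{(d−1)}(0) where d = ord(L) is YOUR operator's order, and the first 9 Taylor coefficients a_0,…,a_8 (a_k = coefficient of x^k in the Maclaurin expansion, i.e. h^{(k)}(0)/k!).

L = (-36 - 270·x + 972·x^2 + 1458·x^3)·Dx^2 + (-33 - 144·x + 270·x^2 + 3888·x^3 + 5103·x^4)·Dx^3 + (-2 + 18·x + 108·x^2 + 324·x^3 + 1134·x^4 + 1458·x^5)·Dx^4  (order 4).
h: a_k = 0, -1, -9/4, 3/8, 117/64, 81/128, -23571/2560, 2187/1024, 3973779/114688, …
ICs: h(0) = 0, h′(0) = -1, h′′(0) = -9/2, h′′′(0) = 9/4.

f: a_k = 0, -3, 0, 9, 0, -243/5, 0, 2187/7, 0, …
g: a_k = -1, -3/2, 9/8, -27/16, 405/128, -1701/256, 15309/1024, -72171/2048, 2814669/32768, …
h₀=f+g: left-lcm gives L₀, ord ≤ 3.
h=∫₀ˣh₀: take L = L₀·Dx.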